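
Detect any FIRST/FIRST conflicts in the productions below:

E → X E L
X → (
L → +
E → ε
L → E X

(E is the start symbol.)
No FIRST/FIRST conflicts.

FIRST sets of the non-terminals at (or reachable through a nullable prefix from) the front of some alternative:
  FIRST(X) = { '(' }
  FIRST(E) = { '(', ε }

Productions for E:
  E → X E L: FIRST = { '(' }
  E → ε: FIRST = { ε }
Productions for L:
  L → +: FIRST = { '+' }
  L → E X: FIRST = { '(' }
X has only one production, so no FIRST/FIRST conflict is possible there.

All alternatives of each non-terminal have pairwise disjoint FIRST sets.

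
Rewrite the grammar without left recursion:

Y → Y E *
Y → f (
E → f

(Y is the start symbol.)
Y is directly left-recursive. The standard transformation for
  A → A α₁ | ... | A α_m | β₁ | ... | β_n
is
  A  → β₁ A' | ... | β_n A'
  A' → α₁ A' | ... | α_m A' | ε

Y → f ( becomes Y → f ( Y'
Y → Y E * becomes Y' → E * Y'
Add Y' → ε

Productions for other non-terminals are unchanged:
  E → f

Resulting grammar:
Y → f ( Y'
Y' → E * Y'
Y' → ε
E → f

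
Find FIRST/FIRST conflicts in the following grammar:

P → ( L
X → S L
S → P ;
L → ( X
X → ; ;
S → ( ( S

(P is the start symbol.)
A FIRST/FIRST conflict occurs when two productions N → α and N → β for the same non-terminal have FIRST(α) ∩ FIRST(β) ≠ ∅ (with ε ∈ FIRST of a nullable right-hand side, so two nullable alternatives also conflict).

FIRST sets of the non-terminals at (or reachable through a nullable prefix from) the front of some alternative:
  FIRST(S) = { '(' }
  FIRST(P) = { '(' }

Productions for X:
  X → S L: FIRST = { '(' }
  X → ; ;: FIRST = { ';' }
Productions for S:
  S → P ;: FIRST = { '(' }
  S → ( ( S: FIRST = { '(' }
P, L have only one production, so no FIRST/FIRST conflict is possible there.

Conflict for S: S → P ; and S → ( ( S
  Overlap: { '(' }

Answer: Yes. S → P ';' / S → '(' '(' S on { '(' }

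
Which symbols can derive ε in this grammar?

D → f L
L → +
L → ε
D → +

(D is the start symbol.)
A non-terminal is nullable if it can derive ε (the empty string): either it has an ε-production, or it has a production whose right-hand side consists entirely of nullable non-terminals.

ε-productions: L → ε
So L is immediately nullable.
No further non-terminal can be added: every production for the remaining non-terminals contains a terminal or a non-nullable non-terminal.
Nullable = { 'L' }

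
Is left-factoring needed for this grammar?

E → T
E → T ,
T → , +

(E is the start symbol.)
Left-factoring is needed when two productions for the same non-terminal
share a common prefix on the right-hand side.

Productions for E:
  E → T
  E → T ,

Found common prefix 'T' in productions for E

Answer: Yes, E has productions with common prefix 'T'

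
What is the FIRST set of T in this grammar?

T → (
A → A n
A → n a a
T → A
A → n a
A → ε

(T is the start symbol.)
{ '(', 'n', ε }

FIRST sets of the other non-terminals involved (by the same procedure, iterated to a fixed point):
  FIRST(A) = { 'n', ε }

From T → (:
  - '(' is a terminal: add '(' and stop
From T → A:
  - A is a non-terminal: add FIRST(A) \ {ε} = { 'n' }
    A is nullable and nothing follows, so the whole right-hand side can vanish: ε ∈ FIRST(T)

Collecting: FIRST(T) = { '(', 'n', ε }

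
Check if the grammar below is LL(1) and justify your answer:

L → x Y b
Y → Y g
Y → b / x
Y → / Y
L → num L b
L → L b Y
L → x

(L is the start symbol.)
No. Predict set conflict for L: { 'x' }

Relevant sets:
  FIRST(L) = { 'num', 'x' }
  FIRST(Y) = { '/', 'b' }

For L:
  PREDICT(L → x Y b) = { 'x' }
  PREDICT(L → num L b) = { 'num' }
  PREDICT(L → L b Y) = { 'num', 'x' }
  PREDICT(L → x) = { 'x' }
For Y:
  PREDICT(Y → Y g) = { '/', 'b' }
  PREDICT(Y → b '/' x) = { 'b' }
  PREDICT(Y → '/' Y) = { '/' }

Conflict found: Predict set conflict for L: { 'x' }
The grammar is NOT LL(1).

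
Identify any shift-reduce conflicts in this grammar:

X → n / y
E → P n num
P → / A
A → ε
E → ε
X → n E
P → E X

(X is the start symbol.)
Yes — I2: [E → .] vs [P → . / A]; I3: [A → .] vs [X → n / . y]; I4: [X → n E .] vs [X → . n / y]

Augment with X' → X and build the canonical LR(0) collection (I0 = CLOSURE({[X' → . X]}), then GOTO on every symbol after a dot until no new states appear). It has 11 states:
  I0: { [X → . n / y], [X → . n E], [X' → . X] }  — shift
  I1: { [X' → X .] }  — accept
  I2: { [E → . P n num], [E → .], [P → . / A], [P → . E X], [X → n . / y], [X → n . E] }  — shift, reduce
  I3: { [A → .], [P → / . A], [X → n / . y] }  — shift, reduce
  I4: { [P → E . X], [X → . n / y], [X → . n E], [X → n E .] }  — shift, reduce
  I5: { [E → P . n num] }  — shift
  I6: { [E → P n . num] }  — shift
  I7: { [E → P n num .] }  — reduce
  I8: { [P → E X .] }  — reduce
  I9: { [P → / A .] }  — reduce
  I10: { [X → n / y .] }  — reduce

I2 contains reduce item [E → .] and shift items [P → . / A], [X → n . / y] — shift-reduce conflict.
I3 contains reduce item [A → .] and shift item [X → n / . y] — shift-reduce conflict.
I4 contains reduce item [X → n E .] and shift items [X → . n / y], [X → . n E] — shift-reduce conflict.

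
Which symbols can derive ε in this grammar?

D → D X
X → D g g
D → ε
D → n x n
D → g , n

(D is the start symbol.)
A non-terminal is nullable if it can derive ε (the empty string): either it has an ε-production, or it has a production whose right-hand side consists entirely of nullable non-terminals.

ε-productions: D → ε
So D is immediately nullable.
No further non-terminal can be added: every production for the remaining non-terminals contains a terminal or a non-nullable non-terminal.
Nullable = { 'D' }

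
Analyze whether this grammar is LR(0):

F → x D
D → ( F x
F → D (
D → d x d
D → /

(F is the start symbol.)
Yes, the grammar is LR(0)

Augment with F' → F and build the canonical LR(0) collection (I0 = CLOSURE({[F' → . F]}), then GOTO on every symbol after a dot until no new states appear). It has 13 states:
  I0: { [D → . ( F x], [D → . /], [D → . d x d], [F → . D (], [F → . x D], [F' → . F] }  — shift
  I1: { [D → ( . F x], [D → . ( F x], [D → . /], [D → . d x d], [F → . D (], [F → . x D] }  — shift
  I2: { [D → / .] }  — reduce
  I3: { [F → D . (] }  — shift
  I4: { [F' → F .] }  — accept
  I5: { [D → d . x d] }  — shift
  I6: { [D → . ( F x], [D → . /], [D → . d x d], [F → x . D] }  — shift
  I7: { [F → x D .] }  — reduce
  I8: { [D → d x . d] }  — shift
  I9: { [D → d x d .] }  — reduce
  I10: { [F → D ( .] }  — reduce
  I11: { [D → ( F . x] }  — shift
  I12: { [D → ( F x .] }  — reduce

Every state is either a pure shift/goto state or contains exactly one complete item and nothing to shift — no conflicts. The grammar is LR(0).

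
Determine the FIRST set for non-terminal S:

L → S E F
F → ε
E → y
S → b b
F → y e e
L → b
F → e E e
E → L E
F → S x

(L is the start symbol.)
To compute FIRST(S), examine every production with S on the left-hand side, reading each right-hand side left to right until a non-nullable symbol is reached.

From S → b b:
  - b is a terminal: add 'b' and stop

Collecting: FIRST(S) = { 'b' }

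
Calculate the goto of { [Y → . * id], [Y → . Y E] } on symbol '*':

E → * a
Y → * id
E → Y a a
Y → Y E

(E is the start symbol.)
GOTO(I, '*') = CLOSURE({ [A → αX.β] : [A → α.Xβ] ∈ I, X = '*' })

Items with dot before '*', with the dot advanced:
  [Y → . * id] → [Y → * . id]
Closure adds nothing (no advanced item has the dot before a non-terminal).

GOTO = { [Y → * . id] }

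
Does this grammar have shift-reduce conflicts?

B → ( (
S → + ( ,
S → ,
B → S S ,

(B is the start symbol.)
No shift-reduce conflicts

Augment with B' → B and build the canonical LR(0) collection (I0 = CLOSURE({[B' → . B]}), then GOTO on every symbol after a dot until no new states appear). It has 11 states:
  I0: { [B → . ( (], [B → . S S ,], [B' → . B], [S → . + ( ,], [S → . ,] }  — shift
  I1: { [B → ( . (] }  — shift
  I2: { [S → + . ( ,] }  — shift
  I3: { [S → , .] }  — reduce
  I4: { [B' → B .] }  — accept
  I5: { [B → S . S ,], [S → . + ( ,], [S → . ,] }  — shift
  I6: { [B → S S . ,] }  — shift
  I7: { [B → S S , .] }  — reduce
  I8: { [S → + ( . ,] }  — shift
  I9: { [S → + ( , .] }  — reduce
  I10: { [B → ( ( .] }  — reduce

No state contains both a complete item and a shift item.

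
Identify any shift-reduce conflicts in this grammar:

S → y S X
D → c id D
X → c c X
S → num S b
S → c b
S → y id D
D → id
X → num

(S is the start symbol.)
No shift-reduce conflicts

A shift-reduce conflict occurs when an LR(0) state has both:
  - a complete (reduce) item [A → α .] (dot at the end), and
  - a shift item [B → β . c γ] (dot before a terminal).

Augment with S' → S and build the canonical LR(0) collection (I0 = CLOSURE({[S' → . S]}), then GOTO on every symbol after a dot until no new states appear). It has 20 states:
  I0: { [S → . c b], [S → . num S b], [S → . y S X], [S → . y id D], [S' → . S] }  — shift
  I1: { [S' → S .] }  — accept
  I2: { [S → c . b] }  — shift
  I3: { [S → . c b], [S → . num S b], [S → . y S X], [S → . y id D], [S → num . S b] }  — shift
  I4: { [S → . c b], [S → . num S b], [S → . y S X], [S → . y id D], [S → y . S X], [S → y . id D] }  — shift
  I5: { [S → y S . X], [X → . c c X], [X → . num] }  — shift
  I6: { [D → . c id D], [D → . id], [S → y id . D] }  — shift
  I7: { [S → y id D .] }  — reduce
  I8: { [D → c . id D] }  — shift
  I9: { [D → id .] }  — reduce
  I10: { [D → . c id D], [D → . id], [D → c id . D] }  — shift
  I11: { [D → c id D .] }  — reduce
  I12: { [S → y S X .] }  — reduce
  I13: { [X → c . c X] }  — shift
  I14: { [X → num .] }  — reduce
  I15: { [X → . c c X], [X → . num], [X → c c . X] }  — shift
  I16: { [X → c c X .] }  — reduce
  I17: { [S → num S . b] }  — shift
  I18: { [S → num S b .] }  — reduce
  I19: { [S → c b .] }  — reduce

No state contains both a complete item and a shift item.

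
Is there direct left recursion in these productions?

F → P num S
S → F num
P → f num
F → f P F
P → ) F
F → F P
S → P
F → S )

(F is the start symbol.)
Direct left recursion occurs when N → N α for some non-terminal N (the right-hand side begins with the left-hand side itself).

F → P num S: starts with P
S → F num: starts with F
P → f num: starts with f
F → f P F: starts with f
P → ) F: starts with ')'
F → F P: LEFT RECURSIVE (starts with F)
S → P: starts with P
F → S ): starts with S

The grammar has direct left recursion on: F.

Answer: Yes, F is left-recursive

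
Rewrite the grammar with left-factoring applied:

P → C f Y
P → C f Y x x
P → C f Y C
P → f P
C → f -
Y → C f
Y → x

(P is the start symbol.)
P → C f Y P'
P' → ε
P' → x x
P' → C
P → f P
C → f -
Y → C f
Y → x

Left-factoring transforms A → αβ₁ | αβ₂ into A → αA' and A' → β₁ | β₂
(α is the longest common prefix among the alternatives). Repeat until
no nonterminal has two alternatives with a common prefix.

Round 1: P has alternatives sharing prefix 'C f Y'. Introduce P': P → C f Y P'
  Add: P' → ε
  Add: P' → x x
  Add: P' → C

No remaining common prefixes — done.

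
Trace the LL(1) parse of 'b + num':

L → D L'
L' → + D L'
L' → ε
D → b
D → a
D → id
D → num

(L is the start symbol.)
LL(1) parsing maintains a stack (initially the start symbol over $) and the input. At each step: if the stack top is a terminal, match it against the current input token; if it is a non-terminal N, replace it with the RHS of M[N, lookahead] (the unique production whose predict set contains the lookahead).

Stack is shown with the top on the left.

Stack     Input      Action
---------------------------
L $       b + num $  output L → D L'
D L' $    b + num $  output D → b
b L' $    b + num $  match 'b'
L' $      + num $    output L' → + D L'
+ D L' $  + num $    match '+'
D L' $    num $      output D → num
num L' $  num $      match 'num'
L' $      $          output L' → ε
$         $          accept

The string is accepted.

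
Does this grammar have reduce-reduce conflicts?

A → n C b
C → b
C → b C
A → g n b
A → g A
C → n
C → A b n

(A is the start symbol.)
Yes — I14: [A → g n b .] vs [C → b .]

A reduce-reduce conflict occurs when an LR(0) state has two complete items [A → α .] and [B → β .] — both call for a reduction, and with no lookahead the parser cannot choose between them.

Augment with A' → A and build the canonical LR(0) collection (I0 = CLOSURE({[A' → . A]}), then GOTO on every symbol after a dot until no new states appear). It has 15 states:
  I0: { [A → . g A], [A → . g n b], [A → . n C b], [A' → . A] }  — shift
  I1: { [A' → A .] }  — accept
  I2: { [A → . g A], [A → . g n b], [A → . n C b], [A → g . A], [A → g . n b] }  — shift
  I3: { [A → . g A], [A → . g n b], [A → . n C b], [A → n . C b], [C → . A b n], [C → . b C], [C → . b], [C → . n] }  — shift
  I4: { [C → A . b n] }  — shift
  I5: { [A → n C . b] }  — shift
  I6: { [A → . g A], [A → . g n b], [A → . n C b], [C → . A b n], [C → . b C], [C → . b], [C → . n], [C → b . C], [C → b .] }  — shift, reduce
  I7: { [A → . g A], [A → . g n b], [A → . n C b], [A → n . C b], [C → . A b n], [C → . b C], [C → . b], [C → . n], [C → n .] }  — shift, reduce
  I8: { [C → b C .] }  — reduce
  I9: { [A → n C b .] }  — reduce
  I10: { [C → A b . n] }  — shift
  I11: { [C → A b n .] }  — reduce
  I12: { [A → g A .] }  — reduce
  I13: { [A → . g A], [A → . g n b], [A → . n C b], [A → g n . b], [A → n . C b], [C → . A b n], [C → . b C], [C → . b], [C → . n] }  — shift
  I14: { [A → . g A], [A → . g n b], [A → . n C b], [A → g n b .], [C → . A b n], [C → . b C], [C → . b], [C → . n], [C → b . C], [C → b .] }  — shift, 2 reduces

I14 contains complete items [A → g n b .], [C → b .] — reduce-reduce conflict.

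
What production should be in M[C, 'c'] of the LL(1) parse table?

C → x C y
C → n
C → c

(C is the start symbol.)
To find M[C, 'c'], we find productions for C where 'c' is in the predict set (PREDICT(N → α) = (FIRST(α) \ {ε}) ∪ (FOLLOW(N) if α ⇒* ε)).

C → x C y: PREDICT = { 'x' }
C → n: PREDICT = { 'n' }
C → c: PREDICT = { 'c' }
  'c' is in predict set, so this production goes in M[C, 'c']

M[C, 'c'] = C → c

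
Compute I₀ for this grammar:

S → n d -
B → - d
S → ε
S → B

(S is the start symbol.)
{ [B → . - d], [S → . B], [S → . n d -], [S → .], [S' → . S] }

First, augment the grammar with S' → S
I₀ = CLOSURE({ [S' → . S] }):
  [S' → . S] has the dot before S: add [S → . n d -], [S → .], [S → . B]
  [S → . B] has the dot before B: add [B → . - d]
No further items can be added.

I₀ = { [B → . - d], [S → . B], [S → . n d -], [S → .], [S' → . S] }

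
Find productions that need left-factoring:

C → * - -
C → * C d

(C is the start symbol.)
Yes, C has productions with common prefix '*'

Left-factoring is needed when two productions for the same non-terminal
share a common prefix on the right-hand side.

Productions for C:
  C → * - -
  C → * C d

Found common prefix '*' in productions for C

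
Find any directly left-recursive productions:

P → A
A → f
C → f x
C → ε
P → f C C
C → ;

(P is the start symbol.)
No direct left recursion

Direct left recursion occurs when N → N α for some non-terminal N (the right-hand side begins with the left-hand side itself).

P → A: starts with A
A → f: starts with f
C → f x: starts with f
C → ε: starts with ε
P → f C C: starts with f
C → ;: starts with ';'

No direct left recursion found.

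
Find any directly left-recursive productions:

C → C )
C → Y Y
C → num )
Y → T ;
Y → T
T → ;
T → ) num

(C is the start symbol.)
Yes, C is left-recursive

C → C ): LEFT RECURSIVE (starts with C)
C → Y Y: starts with Y
C → num ): starts with num
Y → T ;: starts with T
Y → T: starts with T
T → ;: starts with ';'
T → ) num: starts with ')'

The grammar has direct left recursion on: C.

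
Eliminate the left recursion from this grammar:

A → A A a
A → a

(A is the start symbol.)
A is directly left-recursive. The standard transformation for
  A → A α₁ | ... | A α_m | β₁ | ... | β_n
is
  A  → β₁ A' | ... | β_n A'
  A' → α₁ A' | ... | α_m A' | ε

A → a becomes A → a A'
A → A A a becomes A' → A a A'
Add A' → ε

Resulting grammar:
A → a A'
A' → A a A'
A' → ε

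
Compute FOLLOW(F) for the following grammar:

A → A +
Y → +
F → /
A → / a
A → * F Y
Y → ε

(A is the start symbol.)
To compute FOLLOW(F), find every occurrence of F on a right-hand side N → α F β: add FIRST(β) \ {ε}, and if β is empty or nullable also add FOLLOW(N). Iterate to a fixed point.

In A → * F Y: F is followed by Y, add FIRST(Y) \ {ε} = { '+' }
  Y is nullable, so also add FOLLOW(A)

The FOLLOW sets referred to above (computed the same way, to a fixed point):
  FOLLOW(A) = { $, '+' }

Taking the union: FOLLOW(F) = { $, '+' }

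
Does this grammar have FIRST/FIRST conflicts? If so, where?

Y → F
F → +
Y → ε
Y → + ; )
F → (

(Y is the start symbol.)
Yes. Y → F / Y → '+' ';' ')' on { '+' }

A FIRST/FIRST conflict occurs when two productions N → α and N → β for the same non-terminal have FIRST(α) ∩ FIRST(β) ≠ ∅ (with ε ∈ FIRST of a nullable right-hand side, so two nullable alternatives also conflict).

FIRST sets of the non-terminals at (or reachable through a nullable prefix from) the front of some alternative:
  FIRST(F) = { '(', '+' }

Productions for Y:
  Y → F: FIRST = { '(', '+' }
  Y → ε: FIRST = { ε }
  Y → + ; ): FIRST = { '+' }
Productions for F:
  F → +: FIRST = { '+' }
  F → (: FIRST = { '(' }

Conflict for Y: Y → F and Y → + ; )
  Overlap: { '+' }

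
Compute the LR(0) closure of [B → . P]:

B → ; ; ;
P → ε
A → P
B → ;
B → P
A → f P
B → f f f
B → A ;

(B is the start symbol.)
{ [B → . P], [P → .] }

To compute CLOSURE, for each item [A → α.Bβ] where B is a non-terminal, add [B → .γ] for all productions B → γ; repeat for the newly added items until nothing changes.

Start with: [B → . P]
  [B → . P] has the dot before P: add [P → .]
No further items can be added.

CLOSURE = { [B → . P], [P → .] }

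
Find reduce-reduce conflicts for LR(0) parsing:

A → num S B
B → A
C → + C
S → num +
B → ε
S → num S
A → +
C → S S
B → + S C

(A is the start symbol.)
A reduce-reduce conflict occurs when an LR(0) state has two complete items [A → α .] and [B → β .] — both call for a reduction, and with no lookahead the parser cannot choose between them.

Augment with A' → A and build the canonical LR(0) collection (I0 = CLOSURE({[A' → . A]}), then GOTO on every symbol after a dot until no new states appear). It has 17 states:
  I0: { [A → . +], [A → . num S B], [A' → . A] }  — shift
  I1: { [A → + .] }  — reduce
  I2: { [A' → A .] }  — accept
  I3: { [A → num . S B], [S → . num +], [S → . num S] }  — shift
  I4: { [A → . +], [A → . num S B], [A → num S . B], [B → . + S C], [B → . A], [B → .] }  — shift, reduce
  I5: { [S → . num +], [S → . num S], [S → num . +], [S → num . S] }  — shift
  I6: { [S → num + .] }  — reduce
  I7: { [S → num S .] }  — reduce
  I8: { [A → + .], [B → + . S C], [S → . num +], [S → . num S] }  — shift, reduce
  I9: { [B → A .] }  — reduce
  I10: { [A → num S B .] }  — reduce
  I11: { [B → + S . C], [C → . + C], [C → . S S], [S → . num +], [S → . num S] }  — shift
  I12: { [C → + . C], [C → . + C], [C → . S S], [S → . num +], [S → . num S] }  — shift
  I13: { [B → + S C .] }  — reduce
  I14: { [C → S . S], [S → . num +], [S → . num S] }  — shift
  I15: { [C → S S .] }  — reduce
  I16: { [C → + C .] }  — reduce

No state contains more than one complete item.

Answer: No reduce-reduce conflicts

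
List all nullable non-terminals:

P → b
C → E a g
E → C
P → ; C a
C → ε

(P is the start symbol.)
{ 'C', 'E' }

A non-terminal is nullable if it can derive ε (the empty string): either it has an ε-production, or it has a production whose right-hand side consists entirely of nullable non-terminals.

ε-productions: C → ε
So C is immediately nullable.
E → C: every symbol on the right is nullable, so E is nullable too.
No further non-terminal can be added: every production for the remaining non-terminals contains a terminal or a non-nullable non-terminal.
Nullable = { 'C', 'E' }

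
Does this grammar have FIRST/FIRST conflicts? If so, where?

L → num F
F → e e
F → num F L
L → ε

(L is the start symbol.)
No FIRST/FIRST conflicts.

Productions for L:
  L → num F: FIRST = { 'num' }
  L → ε: FIRST = { ε }
Productions for F:
  F → e e: FIRST = { 'e' }
  F → num F L: FIRST = { 'num' }

All alternatives of each non-terminal have pairwise disjoint FIRST sets.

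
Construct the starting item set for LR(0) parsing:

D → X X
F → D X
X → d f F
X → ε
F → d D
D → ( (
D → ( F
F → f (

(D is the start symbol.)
{ [D → . ( (], [D → . ( F], [D → . X X], [D' → . D], [X → . d f F], [X → .] }

First, augment the grammar with D' → D
I₀ = CLOSURE({ [D' → . D] }):
  [D' → . D] has the dot before D: add [D → . X X], [D → . ( (], [D → . ( F]
  [D → . X X] has the dot before X: add [X → . d f F], [X → .]
No further items can be added.

I₀ = { [D → . ( (], [D → . ( F], [D → . X X], [D' → . D], [X → . d f F], [X → .] }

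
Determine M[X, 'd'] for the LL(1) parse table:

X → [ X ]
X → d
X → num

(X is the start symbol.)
To find M[X, 'd'], we find productions for X where 'd' is in the predict set (PREDICT(N → α) = (FIRST(α) \ {ε}) ∪ (FOLLOW(N) if α ⇒* ε)).

X → [ X ]: PREDICT = { '[' }
X → d: PREDICT = { 'd' }
  'd' is in predict set, so this production goes in M[X, 'd']
X → num: PREDICT = { 'num' }

M[X, 'd'] = X → d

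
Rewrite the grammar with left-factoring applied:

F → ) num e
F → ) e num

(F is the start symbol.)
Left-factoring transforms A → αβ₁ | αβ₂ into A → αA' and A' → β₁ | β₂
(α is the longest common prefix among the alternatives). Repeat until
no nonterminal has two alternatives with a common prefix.

Round 1: F has alternatives sharing prefix ')'. Introduce F': F → ) F'
  Add: F' → num e
  Add: F' → e num

No remaining common prefixes — done.

Resulting grammar:
F → ) F'
F' → num e
F' → e num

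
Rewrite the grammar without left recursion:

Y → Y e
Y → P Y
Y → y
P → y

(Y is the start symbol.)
Y is directly left-recursive. The standard transformation for
  A → A α₁ | ... | A α_m | β₁ | ... | β_n
is
  A  → β₁ A' | ... | β_n A'
  A' → α₁ A' | ... | α_m A' | ε

Y → P Y becomes Y → P Y Y'
Y → y becomes Y → y Y'
Y → Y e becomes Y' → e Y'
Add Y' → ε

Productions for other non-terminals are unchanged:
  P → y

Resulting grammar:
Y → P Y Y'
Y → y Y'
Y' → e Y'
Y' → ε
P → y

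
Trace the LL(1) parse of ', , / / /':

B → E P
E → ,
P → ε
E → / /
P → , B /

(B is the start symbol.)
LL(1) parsing maintains a stack (initially the start symbol over $) and the input. At each step: if the stack top is a terminal, match it against the current input token; if it is a non-terminal N, replace it with the RHS of M[N, lookahead] (the unique production whose predict set contains the lookahead).

Stack is shown with the top on the left.

Stack      Input        Action
------------------------------
B $        , , / / / $  output B → E P
E P $      , , / / / $  output E → ,
, P $      , , / / / $  match ','
P $        , / / / $    output P → , B /
, B / $    , / / / $    match ','
B / $      / / / $      output B → E P
E P / $    / / / $      output E → / /
/ / P / $  / / / $      match '/'
/ P / $    / / $        match '/'
P / $      / $          output P → ε
/ $        / $          match '/'
$          $            accept

The string is accepted.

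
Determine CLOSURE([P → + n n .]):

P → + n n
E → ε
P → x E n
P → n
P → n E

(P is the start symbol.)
{ [P → + n n .] }

To compute CLOSURE, for each item [A → α.Bβ] where B is a non-terminal, add [B → .γ] for all productions B → γ; repeat for the newly added items until nothing changes.

Start with: [P → + n n .]
The dot is at the end, so nothing is added.

CLOSURE = { [P → + n n .] }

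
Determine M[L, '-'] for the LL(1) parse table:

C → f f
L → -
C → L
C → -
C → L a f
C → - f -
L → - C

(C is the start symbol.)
To find M[L, '-'], we find productions for L where '-' is in the predict set (PREDICT(N → α) = (FIRST(α) \ {ε}) ∪ (FOLLOW(N) if α ⇒* ε)).

L → -: PREDICT = { '-' }
  '-' is in predict set, so this production goes in M[L, '-']
L → - C: PREDICT = { '-' }
  '-' is in predict set, so this production goes in M[L, '-']

M[L, '-'] = L → -, L → - C  (a multiply-defined cell — the grammar is not LL(1))

Answer: L → -, L → - C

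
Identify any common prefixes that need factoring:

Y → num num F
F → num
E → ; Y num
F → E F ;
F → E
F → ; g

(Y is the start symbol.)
Yes, F has productions with common prefix 'E'

Left-factoring is needed when two productions for the same non-terminal
share a common prefix on the right-hand side.

Productions for F:
  F → num
  F → E F ;
  F → E
  F → ; g

Found common prefix 'E' in productions for F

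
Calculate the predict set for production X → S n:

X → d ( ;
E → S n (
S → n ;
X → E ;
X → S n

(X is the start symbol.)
PREDICT(X → S n) = (FIRST(RHS) \ {ε}) ∪ (FOLLOW(X) if ε ∈ FIRST(RHS), i.e. RHS ⇒* ε)
FIRST(S) = { 'n' }
FIRST(S n) = { 'n' }
ε ∉ FIRST(S n), so FOLLOW(X) is not added.
PREDICT(X → S n) = { 'n' }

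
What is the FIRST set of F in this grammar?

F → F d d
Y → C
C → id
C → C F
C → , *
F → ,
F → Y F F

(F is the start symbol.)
{ ',', 'id' }

To compute FIRST(F), examine every production with F on the left-hand side, reading each right-hand side left to right until a non-nullable symbol is reached.

FIRST sets of the other non-terminals involved (by the same procedure, iterated to a fixed point):
  FIRST(Y) = { ',', 'id' }

From F → F d d:
  - F is the symbol being defined: contributes nothing new
    F is not nullable, so stop
From F → ,:
  - ',' is a terminal: add ',' and stop
From F → Y F F:
  - Y is a non-terminal: add FIRST(Y) \ {ε} = { ',', 'id' }
    Y is not nullable, so stop

Collecting: FIRST(F) = { ',', 'id' }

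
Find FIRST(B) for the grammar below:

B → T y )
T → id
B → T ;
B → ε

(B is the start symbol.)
{ 'id', ε }

FIRST sets of the other non-terminals involved (by the same procedure, iterated to a fixed point):
  FIRST(T) = { 'id' }

From B → T y ):
  - T is a non-terminal: add FIRST(T) \ {ε} = { 'id' }
    T is not nullable, so stop
From B → T ;:
  - T is a non-terminal: add FIRST(T) \ {ε} = { 'id' }
    T is not nullable, so stop
From B → ε:
  - ε-production, so ε ∈ FIRST(B)

Collecting: FIRST(B) = { 'id', ε }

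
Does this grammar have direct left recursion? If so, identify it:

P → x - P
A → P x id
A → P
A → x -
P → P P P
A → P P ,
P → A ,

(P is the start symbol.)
Direct left recursion occurs when N → N α for some non-terminal N (the right-hand side begins with the left-hand side itself).

P → x - P: starts with x
A → P x id: starts with P
A → P: starts with P
A → x -: starts with x
P → P P P: LEFT RECURSIVE (starts with P)
A → P P ,: starts with P
P → A ,: starts with A

The grammar has direct left recursion on: P.

Answer: Yes, P is left-recursive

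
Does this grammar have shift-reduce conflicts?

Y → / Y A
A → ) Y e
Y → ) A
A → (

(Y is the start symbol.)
No shift-reduce conflicts

A shift-reduce conflict occurs when an LR(0) state has both:
  - a complete (reduce) item [A → α .] (dot at the end), and
  - a shift item [B → β . c γ] (dot before a terminal).

Augment with Y' → Y and build the canonical LR(0) collection (I0 = CLOSURE({[Y' → . Y]}), then GOTO on every symbol after a dot until no new states appear). It has 11 states:
  I0: { [Y → . ) A], [Y → . / Y A], [Y' → . Y] }  — shift
  I1: { [A → . (], [A → . ) Y e], [Y → ) . A] }  — shift
  I2: { [Y → . ) A], [Y → . / Y A], [Y → / . Y A] }  — shift
  I3: { [Y' → Y .] }  — accept
  I4: { [A → . (], [A → . ) Y e], [Y → / Y . A] }  — shift
  I5: { [A → ( .] }  — reduce
  I6: { [A → ) . Y e], [Y → . ) A], [Y → . / Y A] }  — shift
  I7: { [Y → / Y A .] }  — reduce
  I8: { [A → ) Y . e] }  — shift
  I9: { [A → ) Y e .] }  — reduce
  I10: { [Y → ) A .] }  — reduce

No state contains both a complete item and a shift item.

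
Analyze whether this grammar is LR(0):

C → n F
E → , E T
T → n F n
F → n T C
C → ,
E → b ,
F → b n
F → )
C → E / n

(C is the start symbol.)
A grammar is LR(0) if no state in the canonical LR(0) collection has:
  - both a shift item (dot before a terminal) and a complete item (shift-reduce conflict), or
  - two or more complete items (reduce-reduce conflict; the accept item [C' → C .] counts as a complete item here).

Augment with C' → C and build the canonical LR(0) collection (I0 = CLOSURE({[C' → . C]}), then GOTO on every symbol after a dot until no new states appear). It has 22 states:
  I0: { [C → . ,], [C → . E / n], [C → . n F], [C' → . C], [E → . , E T], [E → . b ,] }  — shift
  I1: { [C → , .], [E → , . E T], [E → . , E T], [E → . b ,] }  — shift, reduce
  I2: { [C' → C .] }  — accept
  I3: { [C → E . / n] }  — shift
  I4: { [E → b . ,] }  — shift
  I5: { [C → n . F], [F → . )], [F → . b n], [F → . n T C] }  — shift
  I6: { [F → ) .] }  — reduce
  I7: { [C → n F .] }  — reduce
  I8: { [F → b . n] }  — shift
  I9: { [F → n . T C], [T → . n F n] }  — shift
  I10: { [C → . ,], [C → . E / n], [C → . n F], [E → . , E T], [E → . b ,], [F → n T . C] }  — shift
  I11: { [F → . )], [F → . b n], [F → . n T C], [T → n . F n] }  — shift
  I12: { [T → n F . n] }  — shift
  I13: { [T → n F n .] }  — reduce
  I14: { [F → n T C .] }  — reduce
  I15: { [F → b n .] }  — reduce
  I16: { [E → b , .] }  — reduce
  I17: { [C → E / . n] }  — shift
  I18: { [C → E / n .] }  — reduce
  I19: { [E → , . E T], [E → . , E T], [E → . b ,] }  — shift
  I20: { [E → , E . T], [T → . n F n] }  — shift
  I21: { [E → , E T .] }  — reduce

Conflict in state I1:
  Shift-reduce conflict between [C → , .] and [E → . , E T]
So the grammar is NOT LR(0).

Answer: No. Shift-reduce conflict between [C → , .] and [E → . , E T]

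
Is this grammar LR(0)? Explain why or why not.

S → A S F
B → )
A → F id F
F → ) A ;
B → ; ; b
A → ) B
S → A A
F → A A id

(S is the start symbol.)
No. Shift-reduce conflict between [A → F id F .] and [A → F . id F]

A grammar is LR(0) if no state in the canonical LR(0) collection has:
  - both a shift item (dot before a terminal) and a complete item (shift-reduce conflict), or
  - two or more complete items (reduce-reduce conflict; the accept item [S' → S .] counts as a complete item here).

Augment with S' → S and build the canonical LR(0) collection (I0 = CLOSURE({[S' → . S]}), then GOTO on every symbol after a dot until no new states appear). It has 20 states:
  I0: { [A → . ) B], [A → . F id F], [F → . ) A ;], [F → . A A id], [S → . A A], [S → . A S F], [S' → . S] }  — shift
  I1: { [A → ) . B], [A → . ) B], [A → . F id F], [B → . )], [B → . ; ; b], [F → ) . A ;], [F → . ) A ;], [F → . A A id] }  — shift
  I2: { [A → . ) B], [A → . F id F], [F → . ) A ;], [F → . A A id], [F → A . A id], [S → . A A], [S → . A S F], [S → A . A], [S → A . S F] }  — shift
  I3: { [A → F . id F] }  — shift
  I4: { [S' → S .] }  — accept
  I5: { [A → . ) B], [A → . F id F], [A → F id . F], [F → . ) A ;], [F → . A A id] }  — shift
  I6: { [A → . ) B], [A → . F id F], [F → . ) A ;], [F → . A A id], [F → A . A id] }  — shift
  I7: { [A → F . id F], [A → F id F .] }  — shift, reduce
  I8: { [A → . ) B], [A → . F id F], [F → . ) A ;], [F → . A A id], [F → A . A id], [F → A A . id] }  — shift
  I9: { [F → A A id .] }  — reduce
  I10: { [A → . ) B], [A → . F id F], [F → . ) A ;], [F → . A A id], [F → A . A id], [F → A A . id], [S → . A A], [S → . A S F], [S → A . A], [S → A . S F], [S → A A .] }  — shift, reduce
  I11: { [A → . ) B], [A → . F id F], [F → . ) A ;], [F → . A A id], [S → A S . F] }  — shift
  I12: { [A → F . id F], [S → A S F .] }  — shift, reduce
  I13: { [A → ) . B], [A → . ) B], [A → . F id F], [B → ) .], [B → . )], [B → . ; ; b], [F → ) . A ;], [F → . ) A ;], [F → . A A id] }  — shift, reduce
  I14: { [B → ; . ; b] }  — shift
  I15: { [A → . ) B], [A → . F id F], [F → ) A . ;], [F → . ) A ;], [F → . A A id], [F → A . A id] }  — shift
  I16: { [A → ) B .] }  — reduce
  I17: { [F → ) A ; .] }  — reduce
  I18: { [B → ; ; . b] }  — shift
  I19: { [B → ; ; b .] }  — reduce

Conflict in state I7:
  Shift-reduce conflict between [A → F id F .] and [A → F . id F]
So the grammar is NOT LR(0).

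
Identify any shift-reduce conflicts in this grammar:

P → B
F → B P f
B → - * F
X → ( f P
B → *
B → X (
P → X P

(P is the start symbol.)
Augment with P' → P and build the canonical LR(0) collection (I0 = CLOSURE({[P' → . P]}), then GOTO on every symbol after a dot until no new states appear). It has 18 states:
  I0: { [B → . *], [B → . - * F], [B → . X (], [P → . B], [P → . X P], [P' → . P], [X → . ( f P] }  — shift
  I1: { [X → ( . f P] }  — shift
  I2: { [B → * .] }  — reduce
  I3: { [B → - . * F] }  — shift
  I4: { [P → B .] }  — reduce
  I5: { [P' → P .] }  — accept
  I6: { [B → . *], [B → . - * F], [B → . X (], [B → X . (], [P → . B], [P → . X P], [P → X . P], [X → . ( f P] }  — shift
  I7: { [B → X ( .], [X → ( . f P] }  — shift, reduce
  I8: { [P → X P .] }  — reduce
  I9: { [B → . *], [B → . - * F], [B → . X (], [P → . B], [P → . X P], [X → ( f . P], [X → . ( f P] }  — shift
  I10: { [X → ( f P .] }  — reduce
  I11: { [B → - * . F], [B → . *], [B → . - * F], [B → . X (], [F → . B P f], [X → . ( f P] }  — shift
  I12: { [B → . *], [B → . - * F], [B → . X (], [F → B . P f], [P → . B], [P → . X P], [X → . ( f P] }  — shift
  I13: { [B → - * F .] }  — reduce
  I14: { [B → X . (] }  — shift
  I15: { [B → X ( .] }  — reduce
  I16: { [F → B P . f] }  — shift
  I17: { [F → B P f .] }  — reduce

I7 contains reduce item [B → X ( .] and shift item [X → ( . f P] — shift-reduce conflict.

Answer: Yes — I7: [B → X ( .] vs [X → ( . f P]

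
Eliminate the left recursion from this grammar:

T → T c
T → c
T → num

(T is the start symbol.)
T is directly left-recursive. The standard transformation for
  A → A α₁ | ... | A α_m | β₁ | ... | β_n
is
  A  → β₁ A' | ... | β_n A'
  A' → α₁ A' | ... | α_m A' | ε

T → c becomes T → c T'
T → num becomes T → num T'
T → T c becomes T' → c T'
Add T' → ε

Resulting grammar:
T → c T'
T → num T'
T' → c T'
T' → ε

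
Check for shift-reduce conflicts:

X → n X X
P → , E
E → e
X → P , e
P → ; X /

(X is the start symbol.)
A shift-reduce conflict occurs when an LR(0) state has both:
  - a complete (reduce) item [A → α .] (dot at the end), and
  - a shift item [B → β . c γ] (dot before a terminal).

Augment with X' → X and build the canonical LR(0) collection (I0 = CLOSURE({[X' → . X]}), then GOTO on every symbol after a dot until no new states appear). It has 14 states:
  I0: { [P → . , E], [P → . ; X /], [X → . P , e], [X → . n X X], [X' → . X] }  — shift
  I1: { [E → . e], [P → , . E] }  — shift
  I2: { [P → . , E], [P → . ; X /], [P → ; . X /], [X → . P , e], [X → . n X X] }  — shift
  I3: { [X → P . , e] }  — shift
  I4: { [X' → X .] }  — accept
  I5: { [P → . , E], [P → . ; X /], [X → . P , e], [X → . n X X], [X → n . X X] }  — shift
  I6: { [P → . , E], [P → . ; X /], [X → . P , e], [X → . n X X], [X → n X . X] }  — shift
  I7: { [X → n X X .] }  — reduce
  I8: { [X → P , . e] }  — shift
  I9: { [X → P , e .] }  — reduce
  I10: { [P → ; X . /] }  — shift
  I11: { [P → ; X / .] }  — reduce
  I12: { [P → , E .] }  — reduce
  I13: { [E → e .] }  — reduce

No state contains both a complete item and a shift item.

Answer: No shift-reduce conflicts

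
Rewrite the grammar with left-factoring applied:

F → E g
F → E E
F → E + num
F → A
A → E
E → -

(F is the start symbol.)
F → E F'
F' → g
F' → E
F' → + num
F → A
A → E
E → -

Left-factoring transforms A → αβ₁ | αβ₂ into A → αA' and A' → β₁ | β₂
(α is the longest common prefix among the alternatives). Repeat until
no nonterminal has two alternatives with a common prefix.

Round 1: F has alternatives sharing prefix 'E'. Introduce F': F → E F'
  Add: F' → g
  Add: F' → E
  Add: F' → + num

No remaining common prefixes — done.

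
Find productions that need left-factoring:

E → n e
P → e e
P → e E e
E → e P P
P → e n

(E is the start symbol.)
Left-factoring is needed when two productions for the same non-terminal
share a common prefix on the right-hand side.

Productions for E:
  E → n e
  E → e P P
Productions for P:
  P → e e
  P → e E e
  P → e n

Found common prefix 'e' in productions for P

Answer: Yes, P has productions with common prefix 'e'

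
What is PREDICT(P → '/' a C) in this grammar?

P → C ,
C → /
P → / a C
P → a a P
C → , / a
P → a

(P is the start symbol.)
{ '/' }

PREDICT(P → '/' a C) = (FIRST(RHS) \ {ε}) ∪ (FOLLOW(P) if ε ∈ FIRST(RHS), i.e. RHS ⇒* ε)
FIRST('/' a C) = { '/' }
ε ∉ FIRST('/' a C), so FOLLOW(P) is not added.
PREDICT(P → '/' a C) = { '/' }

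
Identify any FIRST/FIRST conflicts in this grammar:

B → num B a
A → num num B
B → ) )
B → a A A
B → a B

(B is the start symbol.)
Productions for B:
  B → num B a: FIRST = { 'num' }
  B → ) ): FIRST = { ')' }
  B → a A A: FIRST = { 'a' }
  B → a B: FIRST = { 'a' }
A has only one production, so no FIRST/FIRST conflict is possible there.

Conflict for B: B → a A A and B → a B
  Overlap: { 'a' }

Answer: Yes. B → a A A / B → a B on { 'a' }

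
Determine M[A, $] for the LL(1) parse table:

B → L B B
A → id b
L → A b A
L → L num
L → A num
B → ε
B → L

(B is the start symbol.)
Empty (error entry)

To find M[A, $], we find productions for A where $ is in the predict set (PREDICT(N → α) = (FIRST(α) \ {ε}) ∪ (FOLLOW(N) if α ⇒* ε)).

A → id b: PREDICT = { 'id' }

M[A, $] is empty (no production applies)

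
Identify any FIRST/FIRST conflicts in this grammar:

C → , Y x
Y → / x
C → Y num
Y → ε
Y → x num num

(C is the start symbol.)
A FIRST/FIRST conflict occurs when two productions N → α and N → β for the same non-terminal have FIRST(α) ∩ FIRST(β) ≠ ∅ (with ε ∈ FIRST of a nullable right-hand side, so two nullable alternatives also conflict).

FIRST sets of the non-terminals at (or reachable through a nullable prefix from) the front of some alternative:
  FIRST(Y) = { '/', 'x', ε }

Productions for C:
  C → , Y x: FIRST = { ',' }
  C → Y num: FIRST = { '/', 'num', 'x' }
Productions for Y:
  Y → / x: FIRST = { '/' }
  Y → ε: FIRST = { ε }
  Y → x num num: FIRST = { 'x' }

All alternatives of each non-terminal have pairwise disjoint FIRST sets.

Answer: No FIRST/FIRST conflicts.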